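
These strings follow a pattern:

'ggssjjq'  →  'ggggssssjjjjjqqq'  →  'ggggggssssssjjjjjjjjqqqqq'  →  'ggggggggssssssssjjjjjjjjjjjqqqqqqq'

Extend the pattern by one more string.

ggggggggggssssssssssjjjjjjjjjjjjjjqqqqqqqqq

Term n consists of 2n g's, followed by 2n s's, followed by 3n-1 j's, followed by 2n-1 q's (n = 1, 2, …).
Setting n = 5 gives 10, 10, 14, 9 characters in each block.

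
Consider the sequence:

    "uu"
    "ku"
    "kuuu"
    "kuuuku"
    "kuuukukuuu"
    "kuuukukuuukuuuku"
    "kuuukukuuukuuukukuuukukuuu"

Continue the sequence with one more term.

kuuukukuuukuuukukuuukukuuukuuukukuuukuuuku

This is a Fibonacci-style word recurrence s(k) = s(k−1)·s(k−2): e.g. ku·uu = kuuu.
So term 8 is kuuukukuuukuuukukuuukukuuu·kuuukukuuukuuuku.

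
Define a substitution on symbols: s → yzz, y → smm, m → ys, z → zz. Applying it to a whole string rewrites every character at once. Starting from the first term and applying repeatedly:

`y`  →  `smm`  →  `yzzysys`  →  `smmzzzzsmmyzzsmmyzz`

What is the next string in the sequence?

φ(smmzzzzsmmyzzsmmyzz) expands symbol-by-symbol to yzz ys ys zz zz zz zz yzz ys ys smm zz zz yzz ys ys smm zz zz; joining the 19 pieces gives the next term.

yzzysyszzzzzzzzyzzysyssmmzzzzyzzysyssmmzzzz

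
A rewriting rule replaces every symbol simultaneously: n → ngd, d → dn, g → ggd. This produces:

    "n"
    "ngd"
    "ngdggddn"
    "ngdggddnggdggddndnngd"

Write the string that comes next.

Rewriting the 21 symbols of ngdggddnggdggddndnngd one by one yields ngd ggd dn ggd ggd dn dn ngd ggd ggd dn ggd ggd dn dn ngd dn ngd ngd ggd dn; concatenated:

ngdggddnggdggddndnngdggdggddnggdggddndnngddnngdngdggddn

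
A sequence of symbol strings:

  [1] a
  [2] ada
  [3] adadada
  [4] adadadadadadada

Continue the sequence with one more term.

Each string is two copies of the previous one joined by 'd'.
Doubling adadadadadadada with 'd' between the halves:

adadadadadadadadadadadadadadada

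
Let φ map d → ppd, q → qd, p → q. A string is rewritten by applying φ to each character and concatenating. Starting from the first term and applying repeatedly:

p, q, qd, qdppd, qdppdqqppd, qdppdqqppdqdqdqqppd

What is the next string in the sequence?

Rewriting the 19 symbols of qdppdqqppdqdqdqqppd one by one yields qd ppd q q ppd qd qd q q ppd qd ppd qd ppd qd qd q q ppd; concatenated:

qdppdqqppdqdqdqqppdqdppdqdppdqdqdqqppd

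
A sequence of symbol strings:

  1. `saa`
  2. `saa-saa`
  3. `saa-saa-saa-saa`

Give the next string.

saa-saa-saa-saa-saa-saa-saa-saa

Each string is two copies of the previous one joined by '-'.
So the next term is two copies of saa-saa-saa-saa with '-' between the halves.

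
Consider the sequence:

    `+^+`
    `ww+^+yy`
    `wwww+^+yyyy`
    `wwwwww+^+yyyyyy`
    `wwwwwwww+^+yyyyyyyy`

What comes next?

s(k+1) = ww·s(k)·yy, so each term gains ww as a prefix and yy as a suffix.
So the next term is ww·wwwwwwww+^+yyyyyyyy·yy.

wwwwwwwwww+^+yyyyyyyyyy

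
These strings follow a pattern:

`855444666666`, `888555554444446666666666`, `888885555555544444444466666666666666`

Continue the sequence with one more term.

888888855555555555444444444444666666666666666666

Reading off run lengths: 8 runs 1, 3, 5; 5 runs 2, 5, 8; 4 runs 3, 6, 9; 6 runs 6, 10, 14 — each is linear in n (n = 1, 2, …).
Setting n = 4 gives 7, 11, 12, 18 characters in each block.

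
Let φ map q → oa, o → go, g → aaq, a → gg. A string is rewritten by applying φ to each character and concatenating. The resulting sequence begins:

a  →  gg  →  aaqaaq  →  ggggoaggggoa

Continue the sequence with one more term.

Expanding ggggoaggggoa: g→aaq, g→aaq, g→aaq, g→aaq, o→go, a→gg, g→aaq, g→aaq, g→aaq, g→aaq, o→go, a→gg. Concatenated: aaq aaq aaq aaq go gg aaq aaq aaq aaq go gg.

aaqaaqaaqaaqgoggaaqaaqaaqaaqgogg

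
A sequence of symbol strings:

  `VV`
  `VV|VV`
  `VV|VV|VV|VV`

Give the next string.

Each string is two copies of the previous one joined by '|'.
One more doubling of VV|VV|VV|VV gives the answer.

VV|VV|VV|VV|VV|VV|VV|VV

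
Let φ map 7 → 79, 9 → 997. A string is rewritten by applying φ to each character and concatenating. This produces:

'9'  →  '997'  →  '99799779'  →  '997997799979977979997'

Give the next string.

9979977999799779799979979977999799779799977999799799779

Replace each of the 21 characters of 997997799979977979997 in place — 997 997 79 997 997 79 79 997 997 997 79 997 997 79 79 997 79 997 997 997 79 — and concatenate.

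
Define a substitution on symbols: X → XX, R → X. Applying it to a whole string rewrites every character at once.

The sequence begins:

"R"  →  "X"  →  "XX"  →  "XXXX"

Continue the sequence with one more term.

Expanding XXXX: X→XX, X→XX, X→XX, X→XX. Concatenated: XX XX XX XX.

XXXXXXXX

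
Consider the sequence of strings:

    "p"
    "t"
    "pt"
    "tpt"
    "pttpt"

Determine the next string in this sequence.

tptpttpt

This is a Fibonacci-style word recurrence s(k) = s(k−2)·s(k−1): e.g. p·t = pt.
The next term joins tpt and pttpt.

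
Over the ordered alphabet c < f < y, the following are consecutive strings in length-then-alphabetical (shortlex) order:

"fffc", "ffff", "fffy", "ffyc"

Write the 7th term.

Advancing 3 positions from ffyc through ffyc → ffyf → ffyy reaches term 7.

fycc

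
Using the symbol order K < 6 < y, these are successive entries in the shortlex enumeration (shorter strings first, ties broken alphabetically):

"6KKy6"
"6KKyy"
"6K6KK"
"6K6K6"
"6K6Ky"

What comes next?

6K66K

The successor of 6K6Ky increments the rightmost position that isn't already y and resets every position after it to K.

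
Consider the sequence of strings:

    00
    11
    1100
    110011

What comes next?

1100111100

From term 3 onward, concatenate the last term with the second-to-last: 11·00 = 1100, 1100·11 = 110011, …
The next term joins 110011 and 1100.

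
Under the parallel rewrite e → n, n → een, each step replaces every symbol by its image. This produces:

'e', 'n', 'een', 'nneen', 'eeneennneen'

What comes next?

nneennneeneeneennneen

Expanding eeneennneen: e→n, e→n, n→een, e→n, e→n, n→een, n→een, n→een, e→n, e→n, n→een. Concatenated: n n een n n een een een n n een.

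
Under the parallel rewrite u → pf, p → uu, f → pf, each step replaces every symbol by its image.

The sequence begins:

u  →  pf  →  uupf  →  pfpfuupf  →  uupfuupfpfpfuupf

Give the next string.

pfpfuupfpfpfuupfuupfuupfpfpfuupf

Replace each of the 16 characters of uupfuupfpfpfuupf in place — pf pf uu pf pf pf uu pf uu pf uu pf pf pf uu pf — and concatenate.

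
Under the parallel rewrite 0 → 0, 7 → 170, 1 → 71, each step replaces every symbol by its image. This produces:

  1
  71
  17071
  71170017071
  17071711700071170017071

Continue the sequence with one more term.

71170017071170717117000017071711700071170017071

Applying the rule to each of the 23 symbols of 17071711700071170017071 gives the pieces 71 170 0 170 71 170 71 71 170 0 0 0 170 71 71 170 0 0 71 170 0 170 71, which concatenate to the answer.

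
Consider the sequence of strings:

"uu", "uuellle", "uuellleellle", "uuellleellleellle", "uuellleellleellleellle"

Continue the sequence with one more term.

Each term is the previous one with ellle appended.
So the next term is uuellleellleellleellle·ellle.

uuellleellleellleellleellle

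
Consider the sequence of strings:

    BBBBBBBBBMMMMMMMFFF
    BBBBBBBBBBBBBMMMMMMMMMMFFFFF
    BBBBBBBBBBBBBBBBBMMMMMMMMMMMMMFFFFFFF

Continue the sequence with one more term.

BBBBBBBBBBBBBBBBBBBBBMMMMMMMMMMMMMMMMFFFFFFFFF

The n-th term is 4n+1 B's then 3n+1 M's then 2n-1 F's, where the shown terms are n = 2, 3, 4.
Setting n = 5 gives 21, 16, 9 characters in each block.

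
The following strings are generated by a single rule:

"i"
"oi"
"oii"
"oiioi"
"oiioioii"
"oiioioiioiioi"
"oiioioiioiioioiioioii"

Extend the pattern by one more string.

oiioioiioiioioiioioiioiioioiioiioi

This is a Fibonacci-style word recurrence s(k) = s(k−1)·s(k−2): e.g. oi·i = oii.
Continuing: oiioioiioiioioiioioii · oiioioiioiioi gives term 8.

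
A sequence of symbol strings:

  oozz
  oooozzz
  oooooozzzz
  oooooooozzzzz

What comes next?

oooooooooozzzzzz

Term n consists of 2n o's, followed by n+1 z's (n = 1, 2, …).
Setting n = 5 gives 10, 6 characters in each block.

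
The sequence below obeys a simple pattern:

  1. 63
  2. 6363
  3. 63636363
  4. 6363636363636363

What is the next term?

63636363636363636363636363636363

Each string is two copies of the previous one concatenated.
One more doubling of 6363636363636363 gives the answer.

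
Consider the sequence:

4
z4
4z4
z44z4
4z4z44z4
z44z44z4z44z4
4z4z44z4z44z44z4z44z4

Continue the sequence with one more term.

Each term (from the third on) is the two preceding terms concatenated in order: term 3 = 4·z4 = 4z4.
The next term joins z44z44z4z44z4 and 4z4z44z4z44z44z4z44z4.

z44z44z4z44z44z4z44z4z44z44z4z44z4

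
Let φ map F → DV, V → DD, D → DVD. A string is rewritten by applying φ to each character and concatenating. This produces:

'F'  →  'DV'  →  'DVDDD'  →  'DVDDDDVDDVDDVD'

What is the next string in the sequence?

DVDDDDVDDVDDVDDVDDDDVDDVDDDDVDDVDDDDVD

Replace each of the 14 characters of DVDDDDVDDVDDVD in place — DVD DD DVD DVD DVD DVD DD DVD DVD DD DVD DVD DD DVD — and concatenate.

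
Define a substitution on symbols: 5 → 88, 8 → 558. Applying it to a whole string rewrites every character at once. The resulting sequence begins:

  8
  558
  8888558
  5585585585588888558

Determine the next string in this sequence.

88885588888558888855888885585585585585588888558

Replace each of the 19 characters of 5585585585588888558 in place — 88 88 558 88 88 558 88 88 558 88 88 558 558 558 558 558 88 88 558 — and concatenate.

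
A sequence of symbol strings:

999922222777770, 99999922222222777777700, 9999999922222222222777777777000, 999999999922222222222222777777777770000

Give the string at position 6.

Each string has the form 9^{2n} 2^{3n-1} 7^{2n+1} 0^{n-1}, where the shown terms are n = 2, 3, 4, 5.
For term 6, n = 7, so the run lengths are 14, 20, 15, 6.

9999999999999922222222222222222222777777777777777000000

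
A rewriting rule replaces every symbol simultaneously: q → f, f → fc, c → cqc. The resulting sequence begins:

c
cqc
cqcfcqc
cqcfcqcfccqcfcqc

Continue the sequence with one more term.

Rewriting the 16 symbols of cqcfcqcfccqcfcqc one by one yields cqc f cqc fc cqc f cqc fc cqc cqc f cqc fc cqc f cqc; concatenated:

cqcfcqcfccqcfcqcfccqccqcfcqcfccqcfcqc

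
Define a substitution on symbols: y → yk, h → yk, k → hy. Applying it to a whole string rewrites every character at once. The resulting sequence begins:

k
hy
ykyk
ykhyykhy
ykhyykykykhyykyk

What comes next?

Rewriting the 16 symbols of ykhyykykykhyykyk one by one yields yk hy yk yk yk hy yk hy yk hy yk yk yk hy yk hy; concatenated:

ykhyykykykhyykhyykhyykykykhyykhy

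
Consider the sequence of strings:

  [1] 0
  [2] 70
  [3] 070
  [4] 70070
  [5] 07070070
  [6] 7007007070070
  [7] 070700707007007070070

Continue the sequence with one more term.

7007007070070070700707007007070070

Each term (from the third on) is the two preceding terms concatenated in order: term 3 = 0·70 = 070.
The next term joins 7007007070070 and 070700707007007070070.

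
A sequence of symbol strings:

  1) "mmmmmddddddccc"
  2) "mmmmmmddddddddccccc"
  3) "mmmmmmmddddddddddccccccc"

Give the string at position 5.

mmmmmmmmmddddddddddddddccccccccccc

Term n consists of n+3 m's, followed by 2n+2 d's, followed by 2n-1 c's, where the shown terms are n = 2, 3, 4.
Setting n = 6 gives 9, 14, 11 characters in each block.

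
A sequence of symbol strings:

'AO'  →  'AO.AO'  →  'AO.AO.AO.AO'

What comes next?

AO.AO.AO.AO.AO.AO.AO.AO

s(k+1) = s(k)·.·s(k) — each term doubles the last with '.' between the halves.
So the next term is two copies of AO.AO.AO.AO with '.' between the halves.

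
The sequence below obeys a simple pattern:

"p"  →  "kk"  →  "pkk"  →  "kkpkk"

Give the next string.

pkkkkpkk

This is a Fibonacci-style word recurrence s(k) = s(k−2)·s(k−1): e.g. p·kk = pkk.
So term 5 is pkk·kkpkk.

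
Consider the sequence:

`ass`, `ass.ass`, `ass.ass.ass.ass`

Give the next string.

Every step duplicates the string with '.' between the halves.
One more doubling of ass.ass.ass.ass gives the answer.

ass.ass.ass.ass.ass.ass.ass.ass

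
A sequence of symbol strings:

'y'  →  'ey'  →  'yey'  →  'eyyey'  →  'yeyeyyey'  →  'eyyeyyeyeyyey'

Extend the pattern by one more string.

From term 3 onward, concatenate the second-to-last term with the last: y·ey = yey, ey·yey = eyyey, …
Continuing: yeyeyyey · eyyeyyeyeyyey gives term 7.

yeyeyyeyeyyeyyeyeyyey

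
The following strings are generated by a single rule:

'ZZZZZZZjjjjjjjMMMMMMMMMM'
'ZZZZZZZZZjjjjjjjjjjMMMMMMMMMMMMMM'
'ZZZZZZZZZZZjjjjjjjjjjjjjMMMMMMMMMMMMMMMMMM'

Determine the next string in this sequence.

Term n consists of 2n+3 Z's, followed by 3n+1 j's, followed by 4n+2 M's, where the shown terms are n = 2, 3, 4.
Setting n = 5 gives 13, 16, 22 characters in each block.

ZZZZZZZZZZZZZjjjjjjjjjjjjjjjjMMMMMMMMMMMMMMMMMMMMMM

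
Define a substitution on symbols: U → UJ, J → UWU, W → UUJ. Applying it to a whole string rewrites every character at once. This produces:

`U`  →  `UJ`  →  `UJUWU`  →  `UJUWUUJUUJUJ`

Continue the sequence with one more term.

Expanding UJUWUUJUUJUJ: U→UJ, J→UWU, U→UJ, W→UUJ, U→UJ, U→UJ, J→UWU, U→UJ, U→UJ, J→UWU, U→UJ, J→UWU. Concatenated: UJ UWU UJ UUJ UJ UJ UWU UJ UJ UWU UJ UWU.

UJUWUUJUUJUJUJUWUUJUJUWUUJUWU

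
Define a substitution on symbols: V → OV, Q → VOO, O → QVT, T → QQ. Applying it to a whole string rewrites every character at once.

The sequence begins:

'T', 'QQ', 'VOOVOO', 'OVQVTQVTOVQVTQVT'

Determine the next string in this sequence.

Applying the rule to each of the 16 symbols of OVQVTQVTOVQVTQVT gives the pieces QVT OV VOO OV QQ VOO OV QQ QVT OV VOO OV QQ VOO OV QQ, which concatenate to the answer.

QVTOVVOOOVQQVOOOVQQQVTOVVOOOVQQVOOOVQQ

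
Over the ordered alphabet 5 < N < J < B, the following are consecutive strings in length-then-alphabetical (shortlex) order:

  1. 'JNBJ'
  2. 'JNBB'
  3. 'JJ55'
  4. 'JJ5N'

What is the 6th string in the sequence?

JJ5B

Continuing the enumeration 2 steps past JJ5N: JJ5N → JJ5J → (answer).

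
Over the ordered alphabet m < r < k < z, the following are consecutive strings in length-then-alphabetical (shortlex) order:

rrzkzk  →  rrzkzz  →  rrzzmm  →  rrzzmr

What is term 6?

rrzzmz

Continuing the enumeration 2 steps past rrzzmr: rrzzmr → rrzzmk → (answer).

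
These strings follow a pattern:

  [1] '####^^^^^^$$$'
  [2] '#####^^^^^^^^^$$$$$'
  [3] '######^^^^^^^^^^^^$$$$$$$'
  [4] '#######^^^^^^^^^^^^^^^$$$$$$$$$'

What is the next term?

########^^^^^^^^^^^^^^^^^^$$$$$$$$$$$

Term n consists of n+2 #'s, followed by 3n ^'s, followed by 2n-1 $'s, where the shown terms are n = 2, 3, 4, 5.
For the next term, n = 6, so the run lengths are 8, 18, 11.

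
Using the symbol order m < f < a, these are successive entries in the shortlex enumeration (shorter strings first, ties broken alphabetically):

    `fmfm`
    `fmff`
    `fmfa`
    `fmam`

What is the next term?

Treat fmam as a base-3 numeral over the given alphabet and add one, carrying through any trailing a's.

fmaf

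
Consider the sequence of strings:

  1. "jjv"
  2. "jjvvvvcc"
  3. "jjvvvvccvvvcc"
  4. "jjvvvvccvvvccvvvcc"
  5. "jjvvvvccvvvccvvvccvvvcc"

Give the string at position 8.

jjvvvvccvvvccvvvccvvvccvvvccvvvccvvvcc

Every step adds vvvcc to the end: s(k+1) = s(k)·vvvcc.
From jjvvvvccvvvccvvvccvvvcc, 3 further steps: jjvvvvccvvvccvvvccvvvcc → jjvvvvccvvvccvvvccvvvccvvvcc → jjvvvvccvvvccvvvccvvvccvvvccvvvcc → (answer).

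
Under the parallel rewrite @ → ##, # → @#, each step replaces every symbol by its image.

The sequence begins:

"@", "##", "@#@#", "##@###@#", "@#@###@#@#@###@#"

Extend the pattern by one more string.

Replace each of the 16 characters of @#@###@#@#@###@# in place — ## @# ## @# @# @# ## @# ## @# ## @# @# @# ## @# — and concatenate.

##@###@#@#@###@###@###@#@#@###@#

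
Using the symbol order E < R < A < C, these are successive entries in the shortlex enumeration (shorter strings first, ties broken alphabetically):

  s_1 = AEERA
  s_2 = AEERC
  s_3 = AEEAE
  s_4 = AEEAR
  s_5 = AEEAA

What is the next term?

Find the rightmost character of AEEAA below C, bump it to the next letter, and reset everything to its right to E.

AEEAC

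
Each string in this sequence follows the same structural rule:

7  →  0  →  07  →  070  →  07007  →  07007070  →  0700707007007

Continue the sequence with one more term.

070070700700707007070

Each term (from the third on) is the previous term followed by the one before it: term 3 = 0·7 = 07.
Continuing: 0700707007007 · 07007070 gives term 8.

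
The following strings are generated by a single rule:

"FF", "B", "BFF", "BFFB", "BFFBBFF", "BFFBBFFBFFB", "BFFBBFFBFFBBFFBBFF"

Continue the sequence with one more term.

Each term (from the third on) is the previous term followed by the one before it: term 3 = B·FF = BFF.
So term 8 is BFFBBFFBFFBBFFBBFF·BFFBBFFBFFB.

BFFBBFFBFFBBFFBBFFBFFBBFFBFFB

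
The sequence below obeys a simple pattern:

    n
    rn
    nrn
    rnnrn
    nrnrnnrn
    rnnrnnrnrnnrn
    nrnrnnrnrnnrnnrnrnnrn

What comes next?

Each term (from the third on) is the two preceding terms concatenated in order: term 3 = n·rn = nrn.
Continuing: rnnrnnrnrnnrn · nrnrnnrnrnnrnnrnrnnrn gives term 8.

rnnrnnrnrnnrnnrnrnnrnrnnrnnrnrnnrn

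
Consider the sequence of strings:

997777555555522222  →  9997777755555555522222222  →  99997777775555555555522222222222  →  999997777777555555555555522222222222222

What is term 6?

99999997777777775555555555555555522222222222222222222

Term n consists of n 9's, followed by n+2 7's, followed by 2n+3 5's, followed by 3n-1 2's, where the shown terms are n = 2, 3, 4, 5.
At n = 7 the blocks have lengths 7, 9, 17, 20.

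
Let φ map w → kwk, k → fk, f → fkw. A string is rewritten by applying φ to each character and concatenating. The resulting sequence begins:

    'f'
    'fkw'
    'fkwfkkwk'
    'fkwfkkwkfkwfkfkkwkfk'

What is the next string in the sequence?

fkwfkkwkfkwfkfkkwkfkfkwfkkwkfkwfkfkwfkfkkwkfkfkwfk

Replace each of the 20 characters of fkwfkkwkfkwfkfkkwkfk in place — fkw fk kwk fkw fk fk kwk fk fkw fk kwk fkw fk fkw fk fk kwk fk fkw fk — and concatenate.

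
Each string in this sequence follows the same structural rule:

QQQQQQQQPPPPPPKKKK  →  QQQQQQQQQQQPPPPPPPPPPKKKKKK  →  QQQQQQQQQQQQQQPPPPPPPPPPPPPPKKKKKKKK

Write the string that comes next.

The n-th term is 3n+2 Q's then 4n-2 P's then 2n K's, where the shown terms are n = 2, 3, 4.
Setting n = 5 gives 17, 18, 10 characters in each block.

QQQQQQQQQQQQQQQQQPPPPPPPPPPPPPPPPPPKKKKKKKKKK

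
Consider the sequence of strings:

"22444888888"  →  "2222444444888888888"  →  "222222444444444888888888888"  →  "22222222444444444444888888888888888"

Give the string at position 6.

Each string has the form 2^{2n} 4^{3n} 8^{3n+3} (n = 1, 2, …).
At n = 6 the blocks have lengths 12, 18, 21.

222222222222444444444444444444888888888888888888888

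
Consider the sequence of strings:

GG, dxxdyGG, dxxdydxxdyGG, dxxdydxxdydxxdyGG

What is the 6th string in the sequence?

Every step adds dxxdy at the front: s(k+1) = dxxdy·s(k).
From dxxdydxxdydxxdyGG, 2 further steps: dxxdydxxdydxxdyGG → dxxdydxxdydxxdydxxdyGG → (answer).

dxxdydxxdydxxdydxxdydxxdyGG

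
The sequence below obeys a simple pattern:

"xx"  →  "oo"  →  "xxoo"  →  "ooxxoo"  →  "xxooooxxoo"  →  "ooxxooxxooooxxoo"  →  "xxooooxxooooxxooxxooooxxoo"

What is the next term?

Each term (from the third on) is the two preceding terms concatenated in order: term 3 = xx·oo = xxoo.
So term 8 is ooxxooxxooooxxoo·xxooooxxooooxxooxxooooxxoo.

ooxxooxxooooxxooxxooooxxooooxxooxxooooxxoo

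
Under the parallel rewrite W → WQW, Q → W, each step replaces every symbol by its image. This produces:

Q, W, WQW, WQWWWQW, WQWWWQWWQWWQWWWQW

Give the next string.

WQWWWQWWQWWQWWWQWWQWWWQWWQWWWQWWQWWQWWWQW

Replace each of the 17 characters of WQWWWQWWQWWQWWWQW in place — WQW W WQW WQW WQW W WQW WQW W WQW WQW W WQW WQW WQW W WQW — and concatenate.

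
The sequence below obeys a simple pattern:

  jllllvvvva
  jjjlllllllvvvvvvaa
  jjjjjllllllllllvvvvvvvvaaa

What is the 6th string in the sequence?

Each string has the form j^{2n-1} l^{3n+1} v^{2n+2} a^{n} (n = 1, 2, …).
Setting n = 6 gives 11, 19, 14, 6 characters in each block.

jjjjjjjjjjjlllllllllllllllllllvvvvvvvvvvvvvvaaaaaa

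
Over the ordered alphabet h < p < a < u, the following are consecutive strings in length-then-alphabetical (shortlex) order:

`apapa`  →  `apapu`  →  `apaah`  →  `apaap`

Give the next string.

apaaa

Find the rightmost character of apaap below u, bump it to the next letter, and reset everything to its right to h.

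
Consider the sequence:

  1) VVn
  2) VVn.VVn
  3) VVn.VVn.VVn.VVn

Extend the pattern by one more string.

Every step duplicates the string with '.' between the halves.
So the next term is two copies of VVn.VVn.VVn.VVn with '.' between the halves.

VVn.VVn.VVn.VVn.VVn.VVn.VVn.VVn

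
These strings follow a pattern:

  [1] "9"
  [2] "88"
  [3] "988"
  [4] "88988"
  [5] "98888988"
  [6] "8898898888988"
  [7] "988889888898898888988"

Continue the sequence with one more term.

This is a Fibonacci-style word recurrence s(k) = s(k−2)·s(k−1): e.g. 9·88 = 988.
So term 8 is 8898898888988·988889888898898888988.

8898898888988988889888898898888988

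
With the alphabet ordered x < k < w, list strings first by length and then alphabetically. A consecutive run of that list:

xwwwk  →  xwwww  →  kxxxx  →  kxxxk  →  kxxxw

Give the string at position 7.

Stepping forward 2 times from kxxxw: kxxxw → kxxkx, then the target.

kxxkk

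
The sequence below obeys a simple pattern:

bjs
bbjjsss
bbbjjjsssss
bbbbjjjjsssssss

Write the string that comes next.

bbbbbjjjjjsssssssss

The n-th term is n b's then n j's then 2n-1 s's (n = 1, 2, …).
Setting n = 5 gives 5, 5, 9 characters in each block.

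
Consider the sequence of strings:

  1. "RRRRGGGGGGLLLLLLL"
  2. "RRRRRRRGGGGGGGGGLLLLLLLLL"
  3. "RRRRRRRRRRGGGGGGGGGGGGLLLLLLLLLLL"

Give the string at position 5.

RRRRRRRRRRRRRRRRGGGGGGGGGGGGGGGGGGLLLLLLLLLLLLLLL

The n-th term is 3n-2 R's then 3n G's then 2n+3 L's, where the shown terms are n = 2, 3, 4.
Setting n = 6 gives 16, 18, 15 characters in each block.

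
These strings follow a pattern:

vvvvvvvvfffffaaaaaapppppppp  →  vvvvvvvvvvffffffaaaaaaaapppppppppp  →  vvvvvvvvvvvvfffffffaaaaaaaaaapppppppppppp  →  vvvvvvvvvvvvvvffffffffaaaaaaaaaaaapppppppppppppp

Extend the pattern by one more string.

Reading off run lengths: v runs 8, 10, 12, 14; f runs 5, 6, 7, 8; a runs 6, 8, 10, 12; p runs 8, 10, 12, 14 — each is linear in n, where the shown terms are n = 3, 4, 5, 6.
At n = 7 the blocks have lengths 16, 9, 14, 16.

vvvvvvvvvvvvvvvvfffffffffaaaaaaaaaaaaaapppppppppppppppp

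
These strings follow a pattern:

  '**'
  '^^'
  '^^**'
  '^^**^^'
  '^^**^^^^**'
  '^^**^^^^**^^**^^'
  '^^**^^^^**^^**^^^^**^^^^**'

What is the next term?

^^**^^^^**^^**^^^^**^^^^**^^**^^^^**^^**^^

From term 3 onward, concatenate the last term with the second-to-last: ^^·** = ^^**, ^^**·^^ = ^^**^^, …
The next term joins ^^**^^^^**^^**^^^^**^^^^** and ^^**^^^^**^^**^^.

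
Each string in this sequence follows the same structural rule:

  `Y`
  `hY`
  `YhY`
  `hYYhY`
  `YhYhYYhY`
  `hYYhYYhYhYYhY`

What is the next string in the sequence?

YhYhYYhYhYYhYYhYhYYhY

This is a Fibonacci-style word recurrence s(k) = s(k−2)·s(k−1): e.g. Y·hY = YhY.
So term 7 is YhYhYYhY·hYYhYYhYhYYhY.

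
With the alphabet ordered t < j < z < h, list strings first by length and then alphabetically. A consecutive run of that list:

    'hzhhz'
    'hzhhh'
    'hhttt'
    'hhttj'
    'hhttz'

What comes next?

hhtth

Treat hhttz as a base-4 numeral over the given alphabet and add one, carrying through any trailing h's.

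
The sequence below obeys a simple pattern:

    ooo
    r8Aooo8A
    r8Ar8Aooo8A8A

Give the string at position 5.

r8Ar8Ar8Ar8Aooo8A8A8A8A

Each term wraps the previous one in r8A on the left and 8A on the right.
From r8Ar8Aooo8A8A, 2 further steps: r8Ar8Aooo8A8A → r8Ar8Ar8Aooo8A8A8A → (answer).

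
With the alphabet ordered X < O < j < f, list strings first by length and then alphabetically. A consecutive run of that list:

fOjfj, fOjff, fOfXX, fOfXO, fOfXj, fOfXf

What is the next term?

Find the rightmost character of fOfXf below f, bump it to the next letter, and reset everything to its right to X.

fOfOX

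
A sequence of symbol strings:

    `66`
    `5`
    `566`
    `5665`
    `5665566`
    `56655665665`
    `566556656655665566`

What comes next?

56655665665566556656655665665

Each term (from the third on) is the previous term followed by the one before it: term 3 = 5·66 = 566.
The next term joins 566556656655665566 and 56655665665.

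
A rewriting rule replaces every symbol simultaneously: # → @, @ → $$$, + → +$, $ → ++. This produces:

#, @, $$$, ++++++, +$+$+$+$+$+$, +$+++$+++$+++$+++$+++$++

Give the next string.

φ(+$+++$+++$+++$+++$+++$++) expands symbol-by-symbol to +$ ++ +$ +$ +$ ++ +$ +$ +$ ++ +$ +$ +$ ++ +$ +$ +$ ++ +$ +$ +$ ++ +$ +$; joining the 24 pieces gives the next term.

+$+++$+$+$+++$+$+$+++$+$+$+++$+$+$+++$+$+$+++$+$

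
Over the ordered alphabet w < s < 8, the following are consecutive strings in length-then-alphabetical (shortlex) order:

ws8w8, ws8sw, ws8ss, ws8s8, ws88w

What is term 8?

Stepping forward 3 times from ws88w: ws88w → ws88s → ws888, then the target.

w8www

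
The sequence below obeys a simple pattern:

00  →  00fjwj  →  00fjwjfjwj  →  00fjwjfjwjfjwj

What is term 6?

00fjwjfjwjfjwjfjwjfjwj

The strings grow by a fixed suffix fjwj each time.
From 00fjwjfjwjfjwj, 2 further steps: 00fjwjfjwjfjwj → 00fjwjfjwjfjwjfjwj → (answer).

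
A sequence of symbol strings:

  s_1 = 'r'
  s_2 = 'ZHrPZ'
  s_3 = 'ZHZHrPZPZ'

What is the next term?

Each term wraps the previous one in ZH on the left and PZ on the right.
Applying this once more to ZHZHrPZPZ:

ZHZHZHrPZPZPZ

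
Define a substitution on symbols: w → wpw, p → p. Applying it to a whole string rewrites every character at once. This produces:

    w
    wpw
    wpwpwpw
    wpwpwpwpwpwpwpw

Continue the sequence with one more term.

Rewriting the 15 symbols of wpwpwpwpwpwpwpw one by one yields wpw p wpw p wpw p wpw p wpw p wpw p wpw p wpw; concatenated:

wpwpwpwpwpwpwpwpwpwpwpwpwpwpwpw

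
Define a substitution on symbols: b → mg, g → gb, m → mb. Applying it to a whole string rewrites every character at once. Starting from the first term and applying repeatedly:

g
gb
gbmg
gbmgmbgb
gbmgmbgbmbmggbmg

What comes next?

Replace each of the 16 characters of gbmgmbgbmbmggbmg in place — gb mg mb gb mb mg gb mg mb mg mb gb gb mg mb gb — and concatenate.

gbmgmbgbmbmggbmgmbmgmbgbgbmgmbgb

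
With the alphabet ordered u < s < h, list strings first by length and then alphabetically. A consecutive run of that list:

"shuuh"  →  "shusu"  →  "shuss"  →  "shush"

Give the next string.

shuhu

Treat shush as a base-3 numeral over the given alphabet and add one, carrying through any trailing h's.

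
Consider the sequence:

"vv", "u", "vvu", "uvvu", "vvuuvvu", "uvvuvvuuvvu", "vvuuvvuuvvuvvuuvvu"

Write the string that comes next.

uvvuvvuuvvuvvuuvvuuvvuvvuuvvu

Each term (from the third on) is the two preceding terms concatenated in order: term 3 = vv·u = vvu.
So term 8 is uvvuvvuuvvu·vvuuvvuuvvuvvuuvvu.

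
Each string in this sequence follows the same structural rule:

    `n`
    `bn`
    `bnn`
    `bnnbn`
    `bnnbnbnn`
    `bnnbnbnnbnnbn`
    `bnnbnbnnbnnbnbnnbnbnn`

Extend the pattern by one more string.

Each term (from the third on) is the previous term followed by the one before it: term 3 = bn·n = bnn.
The next term joins bnnbnbnnbnnbnbnnbnbnn and bnnbnbnnbnnbn.

bnnbnbnnbnnbnbnnbnbnnbnnbnbnnbnnbn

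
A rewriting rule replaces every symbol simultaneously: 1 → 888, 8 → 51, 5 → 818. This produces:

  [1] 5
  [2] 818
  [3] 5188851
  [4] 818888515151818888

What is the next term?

Applying the rule to each of the 18 symbols of 818888515151818888 gives the pieces 51 888 51 51 51 51 818 888 818 888 818 888 51 888 51 51 51 51, which concatenate to the answer.

51888515151518188888188888188885188851515151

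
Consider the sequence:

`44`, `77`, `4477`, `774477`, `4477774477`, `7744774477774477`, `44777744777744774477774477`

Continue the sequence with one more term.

This is a Fibonacci-style word recurrence s(k) = s(k−2)·s(k−1): e.g. 44·77 = 4477.
Continuing: 7744774477774477 · 44777744777744774477774477 gives term 8.

774477447777447744777744777744774477774477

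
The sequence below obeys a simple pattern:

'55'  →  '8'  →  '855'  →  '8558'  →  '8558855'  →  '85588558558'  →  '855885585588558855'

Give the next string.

From term 3 onward, concatenate the last term with the second-to-last: 8·55 = 855, 855·8 = 8558, …
So term 8 is 855885585588558855·85588558558.

85588558558855885585588558558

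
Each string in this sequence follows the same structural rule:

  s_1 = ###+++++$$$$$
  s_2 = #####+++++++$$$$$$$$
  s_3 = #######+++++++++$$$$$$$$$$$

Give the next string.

#########+++++++++++$$$$$$$$$$$$$$

The n-th term is 2n-1 #'s then 2n+1 +'s then 3n-1 $'s, where the shown terms are n = 2, 3, 4.
At n = 5 the blocks have lengths 9, 11, 14.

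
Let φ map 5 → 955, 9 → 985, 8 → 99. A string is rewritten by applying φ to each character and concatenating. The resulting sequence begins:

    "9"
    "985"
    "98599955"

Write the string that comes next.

Rewriting each symbol of 98599955: 9→985, 8→99, 5→955, 9→985, 9→985, 9→985, 5→955, 5→955, which concatenates to 985 99 955 985 985 985 955 955.

98599955985985985955955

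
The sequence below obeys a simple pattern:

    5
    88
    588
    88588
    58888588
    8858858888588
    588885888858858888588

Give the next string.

This is a Fibonacci-style word recurrence s(k) = s(k−2)·s(k−1): e.g. 5·88 = 588.
The next term joins 8858858888588 and 588885888858858888588.

8858858888588588885888858858888588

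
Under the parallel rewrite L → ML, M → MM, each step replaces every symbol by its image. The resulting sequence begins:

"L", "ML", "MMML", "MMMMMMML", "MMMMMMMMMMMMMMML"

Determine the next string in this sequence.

Applying the rule to each of the 16 symbols of MMMMMMMMMMMMMMML gives the pieces MM MM MM MM MM MM MM MM MM MM MM MM MM MM MM ML, which concatenate to the answer.

MMMMMMMMMMMMMMMMMMMMMMMMMMMMMMML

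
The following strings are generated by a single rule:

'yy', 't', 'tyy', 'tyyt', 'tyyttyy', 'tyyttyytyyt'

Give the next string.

tyyttyytyyttyyttyy

Each term (from the third on) is the previous term followed by the one before it: term 3 = t·yy = tyy.
Continuing: tyyttyytyyt · tyyttyy gives term 7.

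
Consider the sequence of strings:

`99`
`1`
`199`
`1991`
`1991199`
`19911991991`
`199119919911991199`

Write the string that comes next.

19911991991199119919911991991

This is a Fibonacci-style word recurrence s(k) = s(k−1)·s(k−2): e.g. 1·99 = 199.
Continuing: 199119919911991199 · 19911991991 gives term 8.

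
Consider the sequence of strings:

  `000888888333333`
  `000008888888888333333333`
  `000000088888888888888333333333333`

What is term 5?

000000000008888888888888888888888333333333333333333

Reading off run lengths: 0 runs 3, 5, 7; 8 runs 6, 10, 14; 3 runs 6, 9, 12 — each is linear in n (n = 1, 2, …).
At n = 5 the blocks have lengths 11, 22, 18.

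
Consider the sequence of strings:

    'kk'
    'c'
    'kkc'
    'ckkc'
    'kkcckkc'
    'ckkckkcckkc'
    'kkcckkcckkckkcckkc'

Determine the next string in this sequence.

ckkckkcckkckkcckkcckkckkcckkc

This is a Fibonacci-style word recurrence s(k) = s(k−2)·s(k−1): e.g. kk·c = kkc.
So term 8 is ckkckkcckkc·kkcckkcckkckkcckkc.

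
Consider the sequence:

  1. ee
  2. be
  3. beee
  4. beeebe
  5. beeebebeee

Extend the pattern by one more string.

This is a Fibonacci-style word recurrence s(k) = s(k−1)·s(k−2): e.g. be·ee = beee.
So term 6 is beeebebeee·beeebe.

beeebebeeebeeebe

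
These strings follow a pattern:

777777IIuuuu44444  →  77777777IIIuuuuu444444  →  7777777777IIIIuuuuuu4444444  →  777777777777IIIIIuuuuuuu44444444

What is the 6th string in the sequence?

7777777777777777IIIIIIIuuuuuuuuu4444444444

Term n consists of 2n 7's, followed by n-1 I's, followed by n+1 u's, followed by n+2 4's, where the shown terms are n = 3, 4, 5, 6.
Setting n = 8 gives 16, 7, 9, 10 characters in each block.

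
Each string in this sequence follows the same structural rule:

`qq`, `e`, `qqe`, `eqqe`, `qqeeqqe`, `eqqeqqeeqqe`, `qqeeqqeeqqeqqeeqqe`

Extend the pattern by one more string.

eqqeqqeeqqeqqeeqqeeqqeqqeeqqe

This is a Fibonacci-style word recurrence s(k) = s(k−2)·s(k−1): e.g. qq·e = qqe.
The next term joins eqqeqqeeqqe and qqeeqqeeqqeqqeeqqe.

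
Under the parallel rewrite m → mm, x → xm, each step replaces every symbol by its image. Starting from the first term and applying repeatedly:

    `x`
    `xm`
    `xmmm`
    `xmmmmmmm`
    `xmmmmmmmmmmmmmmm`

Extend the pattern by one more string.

xmmmmmmmmmmmmmmmmmmmmmmmmmmmmmmm

Replace each of the 16 characters of xmmmmmmmmmmmmmmm in place — xm mm mm mm mm mm mm mm mm mm mm mm mm mm mm mm — and concatenate.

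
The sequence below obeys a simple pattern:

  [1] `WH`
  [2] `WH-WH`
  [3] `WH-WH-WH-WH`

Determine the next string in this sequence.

Each string is two copies of the previous one joined by '-'.
So the next term is two copies of WH-WH-WH-WH with '-' between the halves.

WH-WH-WH-WH-WH-WH-WH-WH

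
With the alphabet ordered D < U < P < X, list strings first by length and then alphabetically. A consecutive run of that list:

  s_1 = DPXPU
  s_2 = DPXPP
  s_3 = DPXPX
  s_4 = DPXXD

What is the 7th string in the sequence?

Advancing 3 positions from DPXXD through DPXXD → DPXXU → DPXXP reaches term 7.

DPXXX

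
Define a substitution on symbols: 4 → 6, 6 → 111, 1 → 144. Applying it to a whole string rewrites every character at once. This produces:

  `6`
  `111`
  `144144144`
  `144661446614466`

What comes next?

144661111111446611111114466111111

Applying the rule to each of the 15 symbols of 144661446614466 gives the pieces 144 6 6 111 111 144 6 6 111 111 144 6 6 111 111, which concatenate to the answer.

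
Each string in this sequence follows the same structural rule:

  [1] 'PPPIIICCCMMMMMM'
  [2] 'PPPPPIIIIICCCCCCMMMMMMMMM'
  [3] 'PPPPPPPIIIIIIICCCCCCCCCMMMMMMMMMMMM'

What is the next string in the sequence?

PPPPPPPPPIIIIIIIIICCCCCCCCCCCCMMMMMMMMMMMMMMM

Term n consists of 2n+1 P's, followed by 2n+1 I's, followed by 3n C's, followed by 3n+3 M's (n = 1, 2, …).
At n = 4 the blocks have lengths 9, 9, 12, 15.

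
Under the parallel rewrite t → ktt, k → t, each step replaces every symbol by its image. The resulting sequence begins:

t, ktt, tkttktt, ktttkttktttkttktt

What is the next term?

tkttkttktttkttktttkttkttktttkttktttkttktt

φ(ktttkttktttkttktt) expands symbol-by-symbol to t ktt ktt ktt t ktt ktt t ktt ktt ktt t ktt ktt t ktt ktt; joining the 17 pieces gives the next term.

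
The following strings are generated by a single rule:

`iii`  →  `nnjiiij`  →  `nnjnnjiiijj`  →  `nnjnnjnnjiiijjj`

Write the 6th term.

s(k+1) = nnj·s(k)·j, so each term gains nnj as a prefix and j as a suffix.
From nnjnnjnnjiiijjj, 2 further steps: nnjnnjnnjiiijjj → nnjnnjnnjnnjiiijjjj → (answer).

nnjnnjnnjnnjnnjiiijjjjj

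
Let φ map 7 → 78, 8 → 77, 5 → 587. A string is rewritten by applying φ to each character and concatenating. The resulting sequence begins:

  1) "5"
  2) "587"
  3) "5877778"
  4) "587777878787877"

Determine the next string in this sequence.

5877778787878777877787778777878

Replace each of the 15 characters of 587777878787877 in place — 587 77 78 78 78 78 77 78 77 78 77 78 77 78 78 — and concatenate.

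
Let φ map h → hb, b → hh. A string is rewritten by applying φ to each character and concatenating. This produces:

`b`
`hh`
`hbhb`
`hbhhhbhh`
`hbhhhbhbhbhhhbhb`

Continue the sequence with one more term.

hbhhhbhbhbhhhbhhhbhhhbhbhbhhhbhh

φ(hbhhhbhbhbhhhbhb) expands symbol-by-symbol to hb hh hb hb hb hh hb hh hb hh hb hb hb hh hb hh; joining the 16 pieces gives the next term.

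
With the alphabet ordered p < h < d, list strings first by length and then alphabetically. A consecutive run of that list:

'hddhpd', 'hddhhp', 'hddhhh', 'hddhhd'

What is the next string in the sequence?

hddhdp

The successor of hddhhd increments the rightmost position that isn't already d and resets every position after it to p.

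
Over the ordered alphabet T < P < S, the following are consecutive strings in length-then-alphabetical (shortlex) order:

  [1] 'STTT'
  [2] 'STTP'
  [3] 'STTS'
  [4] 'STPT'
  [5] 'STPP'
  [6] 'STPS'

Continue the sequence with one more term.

Treat STPS as a base-3 numeral over the given alphabet and add one, carrying through any trailing S's.

STST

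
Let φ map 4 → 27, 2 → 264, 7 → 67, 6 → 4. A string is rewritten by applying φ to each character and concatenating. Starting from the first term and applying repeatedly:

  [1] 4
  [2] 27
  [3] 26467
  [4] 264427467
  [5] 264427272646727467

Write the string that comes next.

Replace each of the 18 characters of 264427272646727467 in place — 264 4 27 27 264 67 264 67 264 4 27 4 67 264 67 27 4 67 — and concatenate.

2644272726467264672644274672646727467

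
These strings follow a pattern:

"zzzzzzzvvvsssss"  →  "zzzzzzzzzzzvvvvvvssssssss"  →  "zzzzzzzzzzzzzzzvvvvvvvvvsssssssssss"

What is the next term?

zzzzzzzzzzzzzzzzzzzvvvvvvvvvvvvssssssssssssss

Term n consists of 4n+3 z's, followed by 3n v's, followed by 3n+2 s's (n = 1, 2, …).
At n = 4 the blocks have lengths 19, 12, 14.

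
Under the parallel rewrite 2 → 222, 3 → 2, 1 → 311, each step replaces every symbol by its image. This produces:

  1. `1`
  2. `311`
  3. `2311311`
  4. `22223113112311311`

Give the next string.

2222222222222311311231131122223113112311311

φ(22223113112311311) expands symbol-by-symbol to 222 222 222 222 2 311 311 2 311 311 222 2 311 311 2 311 311; joining the 17 pieces gives the next term.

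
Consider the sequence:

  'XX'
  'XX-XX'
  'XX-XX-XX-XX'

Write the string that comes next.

s(k+1) = s(k)·-·s(k) — each term doubles the last with '-' between the halves.
One more doubling of XX-XX-XX-XX gives the answer.

XX-XX-XX-XX-XX-XX-XX-XX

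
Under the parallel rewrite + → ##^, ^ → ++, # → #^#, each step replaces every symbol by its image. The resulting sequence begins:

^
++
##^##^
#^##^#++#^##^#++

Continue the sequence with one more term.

#^#++#^##^#++#^###^##^#^#++#^##^#++#^###^##^

φ(#^##^#++#^##^#++) expands symbol-by-symbol to #^# ++ #^# #^# ++ #^# ##^ ##^ #^# ++ #^# #^# ++ #^# ##^ ##^; joining the 16 pieces gives the next term.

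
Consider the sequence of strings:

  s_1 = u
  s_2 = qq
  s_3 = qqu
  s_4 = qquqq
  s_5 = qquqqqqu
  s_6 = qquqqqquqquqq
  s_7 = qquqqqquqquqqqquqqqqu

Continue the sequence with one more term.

This is a Fibonacci-style word recurrence s(k) = s(k−1)·s(k−2): e.g. qq·u = qqu.
The next term joins qquqqqquqquqqqquqqqqu and qquqqqquqquqq.

qquqqqquqquqqqquqqqquqquqqqquqquqq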